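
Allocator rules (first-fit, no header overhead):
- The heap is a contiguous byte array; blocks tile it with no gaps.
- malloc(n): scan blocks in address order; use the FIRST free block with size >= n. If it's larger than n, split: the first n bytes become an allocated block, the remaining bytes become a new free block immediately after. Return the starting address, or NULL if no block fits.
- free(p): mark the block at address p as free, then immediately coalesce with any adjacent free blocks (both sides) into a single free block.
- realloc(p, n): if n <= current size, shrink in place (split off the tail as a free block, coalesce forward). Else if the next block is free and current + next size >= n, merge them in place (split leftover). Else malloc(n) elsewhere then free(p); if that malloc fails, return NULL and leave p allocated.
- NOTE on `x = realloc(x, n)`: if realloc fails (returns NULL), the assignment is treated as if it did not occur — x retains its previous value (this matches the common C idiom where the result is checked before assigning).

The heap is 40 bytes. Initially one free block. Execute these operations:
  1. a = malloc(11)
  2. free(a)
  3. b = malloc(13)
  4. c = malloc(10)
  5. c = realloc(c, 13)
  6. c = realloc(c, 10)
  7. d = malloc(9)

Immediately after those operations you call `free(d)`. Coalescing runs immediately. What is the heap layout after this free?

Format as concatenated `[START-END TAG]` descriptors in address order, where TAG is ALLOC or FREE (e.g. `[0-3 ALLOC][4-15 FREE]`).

Op 1: a = malloc(11) -> a = 0; heap: [0-10 ALLOC][11-39 FREE]
Op 2: free(a) -> (freed a); heap: [0-39 FREE]
Op 3: b = malloc(13) -> b = 0; heap: [0-12 ALLOC][13-39 FREE]
Op 4: c = malloc(10) -> c = 13; heap: [0-12 ALLOC][13-22 ALLOC][23-39 FREE]
Op 5: c = realloc(c, 13) -> c = 13; heap: [0-12 ALLOC][13-25 ALLOC][26-39 FREE]
Op 6: c = realloc(c, 10) -> c = 13; heap: [0-12 ALLOC][13-22 ALLOC][23-39 FREE]
Op 7: d = malloc(9) -> d = 23; heap: [0-12 ALLOC][13-22 ALLOC][23-31 ALLOC][32-39 FREE]
free(d): d = 23 -> block [23-31 ALLOC]; mark free, coalesce with adjacent free neighbors -> [0-12 ALLOC][13-22 ALLOC][23-39 FREE]

Answer: [0-12 ALLOC][13-22 ALLOC][23-39 FREE]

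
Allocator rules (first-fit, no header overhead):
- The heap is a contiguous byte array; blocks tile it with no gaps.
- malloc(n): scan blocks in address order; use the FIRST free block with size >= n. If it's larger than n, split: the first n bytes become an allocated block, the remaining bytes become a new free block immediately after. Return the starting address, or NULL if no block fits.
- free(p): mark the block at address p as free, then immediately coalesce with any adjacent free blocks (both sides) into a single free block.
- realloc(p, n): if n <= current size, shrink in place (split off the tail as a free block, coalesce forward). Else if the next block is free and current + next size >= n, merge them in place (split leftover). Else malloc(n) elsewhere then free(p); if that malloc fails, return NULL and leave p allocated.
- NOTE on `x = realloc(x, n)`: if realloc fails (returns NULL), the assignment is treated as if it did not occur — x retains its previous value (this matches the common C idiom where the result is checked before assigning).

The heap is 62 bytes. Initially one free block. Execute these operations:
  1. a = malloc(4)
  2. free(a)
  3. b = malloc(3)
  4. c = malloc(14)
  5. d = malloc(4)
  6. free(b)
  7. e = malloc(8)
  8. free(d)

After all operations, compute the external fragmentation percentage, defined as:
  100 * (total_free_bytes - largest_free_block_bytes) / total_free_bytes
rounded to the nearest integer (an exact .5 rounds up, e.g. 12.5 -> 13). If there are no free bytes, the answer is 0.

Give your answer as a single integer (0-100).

Answer: 18

Derivation:
Op 1: a = malloc(4) -> a = 0; heap: [0-3 ALLOC][4-61 FREE]
Op 2: free(a) -> (freed a); heap: [0-61 FREE]
Op 3: b = malloc(3) -> b = 0; heap: [0-2 ALLOC][3-61 FREE]
Op 4: c = malloc(14) -> c = 3; heap: [0-2 ALLOC][3-16 ALLOC][17-61 FREE]
Op 5: d = malloc(4) -> d = 17; heap: [0-2 ALLOC][3-16 ALLOC][17-20 ALLOC][21-61 FREE]
Op 6: free(b) -> (freed b); heap: [0-2 FREE][3-16 ALLOC][17-20 ALLOC][21-61 FREE]
Op 7: e = malloc(8) -> e = 21; heap: [0-2 FREE][3-16 ALLOC][17-20 ALLOC][21-28 ALLOC][29-61 FREE]
Op 8: free(d) -> (freed d); heap: [0-2 FREE][3-16 ALLOC][17-20 FREE][21-28 ALLOC][29-61 FREE]
Free blocks: [3 4 33] total_free=40 largest=33 -> 100*(40-33)/40 = 700/40 = 17.5 -> rounds to 18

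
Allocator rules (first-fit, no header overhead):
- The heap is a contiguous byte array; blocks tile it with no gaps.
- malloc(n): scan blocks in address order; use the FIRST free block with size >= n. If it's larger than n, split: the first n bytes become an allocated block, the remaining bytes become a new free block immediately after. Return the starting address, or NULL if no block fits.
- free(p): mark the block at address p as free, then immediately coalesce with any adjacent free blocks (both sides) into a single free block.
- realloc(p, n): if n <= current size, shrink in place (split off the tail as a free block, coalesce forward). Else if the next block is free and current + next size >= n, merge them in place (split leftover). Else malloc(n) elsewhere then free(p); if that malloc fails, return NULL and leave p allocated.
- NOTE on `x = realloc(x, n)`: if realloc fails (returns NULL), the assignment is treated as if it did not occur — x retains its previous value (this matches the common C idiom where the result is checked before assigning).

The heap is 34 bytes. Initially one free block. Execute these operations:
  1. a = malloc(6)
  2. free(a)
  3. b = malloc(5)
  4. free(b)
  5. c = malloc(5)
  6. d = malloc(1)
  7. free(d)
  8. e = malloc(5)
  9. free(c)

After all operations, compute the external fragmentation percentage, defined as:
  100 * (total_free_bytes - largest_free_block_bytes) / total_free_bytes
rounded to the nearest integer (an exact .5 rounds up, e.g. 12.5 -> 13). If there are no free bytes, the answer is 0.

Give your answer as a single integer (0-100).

Op 1: a = malloc(6) -> a = 0; heap: [0-5 ALLOC][6-33 FREE]
Op 2: free(a) -> (freed a); heap: [0-33 FREE]
Op 3: b = malloc(5) -> b = 0; heap: [0-4 ALLOC][5-33 FREE]
Op 4: free(b) -> (freed b); heap: [0-33 FREE]
Op 5: c = malloc(5) -> c = 0; heap: [0-4 ALLOC][5-33 FREE]
Op 6: d = malloc(1) -> d = 5; heap: [0-4 ALLOC][5-5 ALLOC][6-33 FREE]
Op 7: free(d) -> (freed d); heap: [0-4 ALLOC][5-33 FREE]
Op 8: e = malloc(5) -> e = 5; heap: [0-4 ALLOC][5-9 ALLOC][10-33 FREE]
Op 9: free(c) -> (freed c); heap: [0-4 FREE][5-9 ALLOC][10-33 FREE]
Free blocks: [5 24] total_free=29 largest=24 -> 100*(29-24)/29 = 500/29 ≈ 17.241 -> rounds to 17

Answer: 17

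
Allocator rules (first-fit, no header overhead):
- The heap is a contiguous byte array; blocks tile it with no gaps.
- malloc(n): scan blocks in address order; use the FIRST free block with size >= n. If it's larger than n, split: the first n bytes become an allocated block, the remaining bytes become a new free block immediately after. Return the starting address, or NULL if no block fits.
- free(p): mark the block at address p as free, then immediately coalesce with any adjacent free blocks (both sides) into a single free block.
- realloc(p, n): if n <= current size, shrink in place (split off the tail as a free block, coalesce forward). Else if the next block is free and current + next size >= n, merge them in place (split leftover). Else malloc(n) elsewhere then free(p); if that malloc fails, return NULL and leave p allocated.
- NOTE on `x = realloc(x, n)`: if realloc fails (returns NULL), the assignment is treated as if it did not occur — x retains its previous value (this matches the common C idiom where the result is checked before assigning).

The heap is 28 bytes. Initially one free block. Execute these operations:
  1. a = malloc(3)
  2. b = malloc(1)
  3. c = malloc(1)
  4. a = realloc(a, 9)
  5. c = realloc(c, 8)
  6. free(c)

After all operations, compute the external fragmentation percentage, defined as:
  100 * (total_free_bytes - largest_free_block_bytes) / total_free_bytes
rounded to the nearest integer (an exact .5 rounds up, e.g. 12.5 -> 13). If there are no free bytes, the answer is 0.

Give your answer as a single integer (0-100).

Op 1: a = malloc(3) -> a = 0; heap: [0-2 ALLOC][3-27 FREE]
Op 2: b = malloc(1) -> b = 3; heap: [0-2 ALLOC][3-3 ALLOC][4-27 FREE]
Op 3: c = malloc(1) -> c = 4; heap: [0-2 ALLOC][3-3 ALLOC][4-4 ALLOC][5-27 FREE]
Op 4: a = realloc(a, 9) -> a = 5; heap: [0-2 FREE][3-3 ALLOC][4-4 ALLOC][5-13 ALLOC][14-27 FREE]
Op 5: c = realloc(c, 8) -> c = 14; heap: [0-2 FREE][3-3 ALLOC][4-4 FREE][5-13 ALLOC][14-21 ALLOC][22-27 FREE]
Op 6: free(c) -> (freed c); heap: [0-2 FREE][3-3 ALLOC][4-4 FREE][5-13 ALLOC][14-27 FREE]
Free blocks: [3 1 14] total_free=18 largest=14 -> 100*(18-14)/18 = 400/18 ≈ 22.222 -> rounds to 22

Answer: 22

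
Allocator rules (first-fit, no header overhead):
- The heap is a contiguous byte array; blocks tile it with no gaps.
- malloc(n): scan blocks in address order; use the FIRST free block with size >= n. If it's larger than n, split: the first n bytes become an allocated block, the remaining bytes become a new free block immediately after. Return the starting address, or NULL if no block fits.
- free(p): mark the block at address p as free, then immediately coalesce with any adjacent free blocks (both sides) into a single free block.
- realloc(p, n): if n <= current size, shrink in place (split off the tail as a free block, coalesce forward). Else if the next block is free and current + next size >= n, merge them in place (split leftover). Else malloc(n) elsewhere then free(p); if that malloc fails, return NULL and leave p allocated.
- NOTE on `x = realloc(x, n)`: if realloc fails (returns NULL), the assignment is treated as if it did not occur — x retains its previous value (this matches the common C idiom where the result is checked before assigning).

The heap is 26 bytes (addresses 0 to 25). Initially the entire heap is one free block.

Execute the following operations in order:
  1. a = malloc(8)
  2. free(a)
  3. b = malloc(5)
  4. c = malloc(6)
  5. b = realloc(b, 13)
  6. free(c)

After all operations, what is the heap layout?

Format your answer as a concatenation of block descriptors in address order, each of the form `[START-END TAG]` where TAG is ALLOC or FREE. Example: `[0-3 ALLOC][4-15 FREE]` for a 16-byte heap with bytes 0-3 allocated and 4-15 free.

Op 1: a = malloc(8) -> a = 0; heap: [0-7 ALLOC][8-25 FREE]
Op 2: free(a) -> (freed a); heap: [0-25 FREE]
Op 3: b = malloc(5) -> b = 0; heap: [0-4 ALLOC][5-25 FREE]
Op 4: c = malloc(6) -> c = 5; heap: [0-4 ALLOC][5-10 ALLOC][11-25 FREE]
Op 5: b = realloc(b, 13) -> b = 11; heap: [0-4 FREE][5-10 ALLOC][11-23 ALLOC][24-25 FREE]
Op 6: free(c) -> (freed c); heap: [0-10 FREE][11-23 ALLOC][24-25 FREE]

Answer: [0-10 FREE][11-23 ALLOC][24-25 FREE]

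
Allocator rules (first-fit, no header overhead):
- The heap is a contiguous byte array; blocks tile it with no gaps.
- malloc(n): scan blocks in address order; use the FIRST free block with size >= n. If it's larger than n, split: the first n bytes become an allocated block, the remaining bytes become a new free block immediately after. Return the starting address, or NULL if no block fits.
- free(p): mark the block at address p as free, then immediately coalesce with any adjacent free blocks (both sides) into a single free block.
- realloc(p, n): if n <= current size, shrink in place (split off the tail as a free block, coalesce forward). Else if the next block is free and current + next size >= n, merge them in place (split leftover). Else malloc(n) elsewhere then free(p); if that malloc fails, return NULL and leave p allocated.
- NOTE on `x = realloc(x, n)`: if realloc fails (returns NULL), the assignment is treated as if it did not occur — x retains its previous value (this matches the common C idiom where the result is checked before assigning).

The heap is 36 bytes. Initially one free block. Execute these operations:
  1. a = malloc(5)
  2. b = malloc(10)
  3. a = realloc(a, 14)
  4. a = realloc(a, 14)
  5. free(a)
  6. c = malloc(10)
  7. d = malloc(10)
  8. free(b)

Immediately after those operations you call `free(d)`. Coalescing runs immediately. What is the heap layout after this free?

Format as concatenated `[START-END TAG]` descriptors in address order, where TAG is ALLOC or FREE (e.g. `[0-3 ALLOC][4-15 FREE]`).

Answer: [0-14 FREE][15-24 ALLOC][25-35 FREE]

Derivation:
Op 1: a = malloc(5) -> a = 0; heap: [0-4 ALLOC][5-35 FREE]
Op 2: b = malloc(10) -> b = 5; heap: [0-4 ALLOC][5-14 ALLOC][15-35 FREE]
Op 3: a = realloc(a, 14) -> a = 15; heap: [0-4 FREE][5-14 ALLOC][15-28 ALLOC][29-35 FREE]
Op 4: a = realloc(a, 14) -> a = 15; heap: [0-4 FREE][5-14 ALLOC][15-28 ALLOC][29-35 FREE]
Op 5: free(a) -> (freed a); heap: [0-4 FREE][5-14 ALLOC][15-35 FREE]
Op 6: c = malloc(10) -> c = 15; heap: [0-4 FREE][5-14 ALLOC][15-24 ALLOC][25-35 FREE]
Op 7: d = malloc(10) -> d = 25; heap: [0-4 FREE][5-14 ALLOC][15-24 ALLOC][25-34 ALLOC][35-35 FREE]
Op 8: free(b) -> (freed b); heap: [0-14 FREE][15-24 ALLOC][25-34 ALLOC][35-35 FREE]
free(d): d = 25 -> block [25-34 ALLOC]; mark free, coalesce with adjacent free neighbors -> [0-14 FREE][15-24 ALLOC][25-35 FREE]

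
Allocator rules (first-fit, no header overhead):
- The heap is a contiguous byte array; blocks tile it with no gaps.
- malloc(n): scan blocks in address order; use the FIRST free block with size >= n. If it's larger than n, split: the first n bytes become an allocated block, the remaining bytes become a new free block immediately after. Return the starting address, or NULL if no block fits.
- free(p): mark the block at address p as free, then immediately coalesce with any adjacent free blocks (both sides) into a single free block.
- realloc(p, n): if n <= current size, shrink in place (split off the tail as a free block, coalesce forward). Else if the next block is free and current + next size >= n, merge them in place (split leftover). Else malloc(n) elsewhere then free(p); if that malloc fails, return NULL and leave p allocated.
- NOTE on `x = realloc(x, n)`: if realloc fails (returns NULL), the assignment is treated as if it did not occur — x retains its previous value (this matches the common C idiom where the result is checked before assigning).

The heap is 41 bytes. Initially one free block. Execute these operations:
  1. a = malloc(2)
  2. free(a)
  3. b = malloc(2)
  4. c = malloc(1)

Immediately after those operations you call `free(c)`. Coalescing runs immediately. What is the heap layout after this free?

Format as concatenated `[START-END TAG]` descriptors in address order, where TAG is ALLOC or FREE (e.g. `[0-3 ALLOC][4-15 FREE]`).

Op 1: a = malloc(2) -> a = 0; heap: [0-1 ALLOC][2-40 FREE]
Op 2: free(a) -> (freed a); heap: [0-40 FREE]
Op 3: b = malloc(2) -> b = 0; heap: [0-1 ALLOC][2-40 FREE]
Op 4: c = malloc(1) -> c = 2; heap: [0-1 ALLOC][2-2 ALLOC][3-40 FREE]
free(c): c = 2 -> block [2-2 ALLOC]; mark free, coalesce with adjacent free neighbors -> [0-1 ALLOC][2-40 FREE]

Answer: [0-1 ALLOC][2-40 FREE]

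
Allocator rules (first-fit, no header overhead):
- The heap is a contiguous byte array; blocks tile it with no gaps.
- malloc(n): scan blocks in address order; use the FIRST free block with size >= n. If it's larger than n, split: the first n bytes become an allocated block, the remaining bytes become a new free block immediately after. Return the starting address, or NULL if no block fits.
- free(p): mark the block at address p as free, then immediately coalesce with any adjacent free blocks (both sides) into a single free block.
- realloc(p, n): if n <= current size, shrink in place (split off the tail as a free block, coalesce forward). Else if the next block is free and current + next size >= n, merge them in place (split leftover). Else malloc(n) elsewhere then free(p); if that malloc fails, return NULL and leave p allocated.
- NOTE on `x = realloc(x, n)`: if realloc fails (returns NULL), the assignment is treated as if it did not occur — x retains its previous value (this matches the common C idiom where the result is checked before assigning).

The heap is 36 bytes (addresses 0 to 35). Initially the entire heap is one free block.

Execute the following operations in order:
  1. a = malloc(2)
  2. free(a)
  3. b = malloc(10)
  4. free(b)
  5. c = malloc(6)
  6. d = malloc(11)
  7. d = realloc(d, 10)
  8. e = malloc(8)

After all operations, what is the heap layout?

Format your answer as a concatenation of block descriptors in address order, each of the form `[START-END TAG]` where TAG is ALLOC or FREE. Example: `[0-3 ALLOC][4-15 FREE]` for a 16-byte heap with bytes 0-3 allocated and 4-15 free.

Answer: [0-5 ALLOC][6-15 ALLOC][16-23 ALLOC][24-35 FREE]

Derivation:
Op 1: a = malloc(2) -> a = 0; heap: [0-1 ALLOC][2-35 FREE]
Op 2: free(a) -> (freed a); heap: [0-35 FREE]
Op 3: b = malloc(10) -> b = 0; heap: [0-9 ALLOC][10-35 FREE]
Op 4: free(b) -> (freed b); heap: [0-35 FREE]
Op 5: c = malloc(6) -> c = 0; heap: [0-5 ALLOC][6-35 FREE]
Op 6: d = malloc(11) -> d = 6; heap: [0-5 ALLOC][6-16 ALLOC][17-35 FREE]
Op 7: d = realloc(d, 10) -> d = 6; heap: [0-5 ALLOC][6-15 ALLOC][16-35 FREE]
Op 8: e = malloc(8) -> e = 16; heap: [0-5 ALLOC][6-15 ALLOC][16-23 ALLOC][24-35 FREE]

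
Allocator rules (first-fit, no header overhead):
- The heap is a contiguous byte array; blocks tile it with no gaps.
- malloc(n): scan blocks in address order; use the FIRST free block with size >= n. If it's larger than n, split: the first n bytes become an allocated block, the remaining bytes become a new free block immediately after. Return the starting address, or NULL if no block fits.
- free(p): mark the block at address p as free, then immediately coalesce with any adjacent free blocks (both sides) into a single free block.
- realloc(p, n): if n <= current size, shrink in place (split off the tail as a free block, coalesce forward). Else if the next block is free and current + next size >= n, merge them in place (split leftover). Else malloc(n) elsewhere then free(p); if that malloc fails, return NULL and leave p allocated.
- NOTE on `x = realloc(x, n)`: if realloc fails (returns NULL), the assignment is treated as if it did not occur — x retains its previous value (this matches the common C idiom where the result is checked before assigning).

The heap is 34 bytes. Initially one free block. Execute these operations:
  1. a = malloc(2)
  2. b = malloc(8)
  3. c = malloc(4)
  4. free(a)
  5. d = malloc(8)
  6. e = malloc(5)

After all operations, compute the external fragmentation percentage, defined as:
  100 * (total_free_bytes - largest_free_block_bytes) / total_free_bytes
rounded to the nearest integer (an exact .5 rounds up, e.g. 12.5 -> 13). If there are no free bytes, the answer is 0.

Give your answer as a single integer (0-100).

Answer: 22

Derivation:
Op 1: a = malloc(2) -> a = 0; heap: [0-1 ALLOC][2-33 FREE]
Op 2: b = malloc(8) -> b = 2; heap: [0-1 ALLOC][2-9 ALLOC][10-33 FREE]
Op 3: c = malloc(4) -> c = 10; heap: [0-1 ALLOC][2-9 ALLOC][10-13 ALLOC][14-33 FREE]
Op 4: free(a) -> (freed a); heap: [0-1 FREE][2-9 ALLOC][10-13 ALLOC][14-33 FREE]
Op 5: d = malloc(8) -> d = 14; heap: [0-1 FREE][2-9 ALLOC][10-13 ALLOC][14-21 ALLOC][22-33 FREE]
Op 6: e = malloc(5) -> e = 22; heap: [0-1 FREE][2-9 ALLOC][10-13 ALLOC][14-21 ALLOC][22-26 ALLOC][27-33 FREE]
Free blocks: [2 7] total_free=9 largest=7 -> 100*(9-7)/9 = 200/9 ≈ 22.222 -> rounds to 22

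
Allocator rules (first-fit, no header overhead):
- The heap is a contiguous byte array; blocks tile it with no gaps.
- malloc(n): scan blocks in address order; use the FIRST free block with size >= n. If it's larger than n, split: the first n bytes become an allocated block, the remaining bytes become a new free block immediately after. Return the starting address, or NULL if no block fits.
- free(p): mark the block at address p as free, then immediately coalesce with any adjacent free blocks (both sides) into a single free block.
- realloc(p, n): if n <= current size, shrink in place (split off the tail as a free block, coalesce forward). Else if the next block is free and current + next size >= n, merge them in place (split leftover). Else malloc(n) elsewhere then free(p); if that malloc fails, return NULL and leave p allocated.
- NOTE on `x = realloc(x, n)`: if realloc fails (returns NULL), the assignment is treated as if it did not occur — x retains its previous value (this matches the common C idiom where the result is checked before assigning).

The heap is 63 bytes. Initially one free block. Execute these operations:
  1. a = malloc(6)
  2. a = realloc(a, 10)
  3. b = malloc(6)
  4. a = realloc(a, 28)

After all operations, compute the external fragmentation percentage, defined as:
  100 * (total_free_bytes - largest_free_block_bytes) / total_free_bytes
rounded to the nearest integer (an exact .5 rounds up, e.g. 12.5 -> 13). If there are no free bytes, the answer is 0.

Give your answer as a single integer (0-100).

Op 1: a = malloc(6) -> a = 0; heap: [0-5 ALLOC][6-62 FREE]
Op 2: a = realloc(a, 10) -> a = 0; heap: [0-9 ALLOC][10-62 FREE]
Op 3: b = malloc(6) -> b = 10; heap: [0-9 ALLOC][10-15 ALLOC][16-62 FREE]
Op 4: a = realloc(a, 28) -> a = 16; heap: [0-9 FREE][10-15 ALLOC][16-43 ALLOC][44-62 FREE]
Free blocks: [10 19] total_free=29 largest=19 -> 100*(29-19)/29 = 1000/29 ≈ 34.483 -> rounds to 34

Answer: 34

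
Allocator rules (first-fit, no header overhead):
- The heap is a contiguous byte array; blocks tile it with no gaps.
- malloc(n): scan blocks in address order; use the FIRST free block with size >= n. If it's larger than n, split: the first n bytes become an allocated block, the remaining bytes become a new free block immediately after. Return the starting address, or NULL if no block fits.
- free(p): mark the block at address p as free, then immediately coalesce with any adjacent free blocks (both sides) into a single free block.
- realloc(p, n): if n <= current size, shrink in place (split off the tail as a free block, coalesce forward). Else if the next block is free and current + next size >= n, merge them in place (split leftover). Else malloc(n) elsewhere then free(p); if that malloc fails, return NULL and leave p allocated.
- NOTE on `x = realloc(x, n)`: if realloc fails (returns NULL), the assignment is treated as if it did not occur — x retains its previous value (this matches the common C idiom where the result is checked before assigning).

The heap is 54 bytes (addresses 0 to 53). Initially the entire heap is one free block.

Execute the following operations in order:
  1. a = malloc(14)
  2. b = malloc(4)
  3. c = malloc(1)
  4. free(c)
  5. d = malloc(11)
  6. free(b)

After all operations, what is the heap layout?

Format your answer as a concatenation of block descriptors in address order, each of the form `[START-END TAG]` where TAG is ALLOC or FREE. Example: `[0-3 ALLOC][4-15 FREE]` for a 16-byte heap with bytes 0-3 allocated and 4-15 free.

Answer: [0-13 ALLOC][14-17 FREE][18-28 ALLOC][29-53 FREE]

Derivation:
Op 1: a = malloc(14) -> a = 0; heap: [0-13 ALLOC][14-53 FREE]
Op 2: b = malloc(4) -> b = 14; heap: [0-13 ALLOC][14-17 ALLOC][18-53 FREE]
Op 3: c = malloc(1) -> c = 18; heap: [0-13 ALLOC][14-17 ALLOC][18-18 ALLOC][19-53 FREE]
Op 4: free(c) -> (freed c); heap: [0-13 ALLOC][14-17 ALLOC][18-53 FREE]
Op 5: d = malloc(11) -> d = 18; heap: [0-13 ALLOC][14-17 ALLOC][18-28 ALLOC][29-53 FREE]
Op 6: free(b) -> (freed b); heap: [0-13 ALLOC][14-17 FREE][18-28 ALLOC][29-53 FREE]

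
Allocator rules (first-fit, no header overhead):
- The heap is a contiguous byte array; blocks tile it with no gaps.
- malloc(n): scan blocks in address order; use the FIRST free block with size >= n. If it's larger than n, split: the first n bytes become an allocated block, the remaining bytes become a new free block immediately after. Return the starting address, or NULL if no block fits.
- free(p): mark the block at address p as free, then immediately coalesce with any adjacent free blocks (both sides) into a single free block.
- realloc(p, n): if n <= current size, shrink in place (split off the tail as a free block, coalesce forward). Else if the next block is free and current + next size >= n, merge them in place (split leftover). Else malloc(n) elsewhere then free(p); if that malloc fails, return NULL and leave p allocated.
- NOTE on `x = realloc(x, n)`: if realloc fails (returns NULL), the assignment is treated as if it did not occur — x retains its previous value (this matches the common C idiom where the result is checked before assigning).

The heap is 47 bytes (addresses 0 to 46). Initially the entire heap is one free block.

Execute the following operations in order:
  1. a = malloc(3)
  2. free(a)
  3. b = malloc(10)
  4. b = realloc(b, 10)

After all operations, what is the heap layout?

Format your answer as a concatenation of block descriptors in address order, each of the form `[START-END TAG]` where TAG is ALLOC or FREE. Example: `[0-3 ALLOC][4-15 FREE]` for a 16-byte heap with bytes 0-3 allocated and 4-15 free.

Op 1: a = malloc(3) -> a = 0; heap: [0-2 ALLOC][3-46 FREE]
Op 2: free(a) -> (freed a); heap: [0-46 FREE]
Op 3: b = malloc(10) -> b = 0; heap: [0-9 ALLOC][10-46 FREE]
Op 4: b = realloc(b, 10) -> b = 0; heap: [0-9 ALLOC][10-46 FREE]

Answer: [0-9 ALLOC][10-46 FREE]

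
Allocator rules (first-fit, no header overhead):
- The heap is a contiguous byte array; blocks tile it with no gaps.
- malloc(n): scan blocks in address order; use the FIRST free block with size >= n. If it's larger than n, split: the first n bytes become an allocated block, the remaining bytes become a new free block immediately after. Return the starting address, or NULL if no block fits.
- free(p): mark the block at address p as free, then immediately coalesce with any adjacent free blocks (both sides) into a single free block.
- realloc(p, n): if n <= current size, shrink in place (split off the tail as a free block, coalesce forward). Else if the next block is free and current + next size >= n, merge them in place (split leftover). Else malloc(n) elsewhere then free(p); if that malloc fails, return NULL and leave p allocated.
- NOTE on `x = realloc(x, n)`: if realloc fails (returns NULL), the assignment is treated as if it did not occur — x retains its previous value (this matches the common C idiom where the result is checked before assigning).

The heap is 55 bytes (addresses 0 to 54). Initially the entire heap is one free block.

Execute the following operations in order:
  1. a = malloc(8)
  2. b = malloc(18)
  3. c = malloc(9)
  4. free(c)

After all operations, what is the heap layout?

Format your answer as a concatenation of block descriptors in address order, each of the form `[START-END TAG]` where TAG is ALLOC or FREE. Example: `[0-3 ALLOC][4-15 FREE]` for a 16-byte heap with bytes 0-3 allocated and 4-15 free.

Op 1: a = malloc(8) -> a = 0; heap: [0-7 ALLOC][8-54 FREE]
Op 2: b = malloc(18) -> b = 8; heap: [0-7 ALLOC][8-25 ALLOC][26-54 FREE]
Op 3: c = malloc(9) -> c = 26; heap: [0-7 ALLOC][8-25 ALLOC][26-34 ALLOC][35-54 FREE]
Op 4: free(c) -> (freed c); heap: [0-7 ALLOC][8-25 ALLOC][26-54 FREE]

Answer: [0-7 ALLOC][8-25 ALLOC][26-54 FREE]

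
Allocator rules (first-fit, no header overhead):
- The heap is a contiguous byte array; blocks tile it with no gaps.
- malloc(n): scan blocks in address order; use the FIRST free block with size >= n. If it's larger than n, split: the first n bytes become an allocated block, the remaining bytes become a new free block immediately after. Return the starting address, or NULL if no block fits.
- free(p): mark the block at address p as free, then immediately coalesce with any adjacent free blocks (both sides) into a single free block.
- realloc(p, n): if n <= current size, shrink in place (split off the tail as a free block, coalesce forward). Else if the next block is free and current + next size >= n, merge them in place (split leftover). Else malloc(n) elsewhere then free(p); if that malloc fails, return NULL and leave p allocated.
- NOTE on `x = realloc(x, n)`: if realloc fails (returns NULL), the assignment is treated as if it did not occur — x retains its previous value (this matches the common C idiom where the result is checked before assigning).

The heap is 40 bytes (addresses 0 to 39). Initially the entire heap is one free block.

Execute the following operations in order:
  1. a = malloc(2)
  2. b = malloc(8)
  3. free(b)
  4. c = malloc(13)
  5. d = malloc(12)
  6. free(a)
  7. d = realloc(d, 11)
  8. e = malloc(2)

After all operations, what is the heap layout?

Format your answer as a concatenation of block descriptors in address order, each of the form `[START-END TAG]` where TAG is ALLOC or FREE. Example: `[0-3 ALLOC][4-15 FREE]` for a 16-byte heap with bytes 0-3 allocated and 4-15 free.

Op 1: a = malloc(2) -> a = 0; heap: [0-1 ALLOC][2-39 FREE]
Op 2: b = malloc(8) -> b = 2; heap: [0-1 ALLOC][2-9 ALLOC][10-39 FREE]
Op 3: free(b) -> (freed b); heap: [0-1 ALLOC][2-39 FREE]
Op 4: c = malloc(13) -> c = 2; heap: [0-1 ALLOC][2-14 ALLOC][15-39 FREE]
Op 5: d = malloc(12) -> d = 15; heap: [0-1 ALLOC][2-14 ALLOC][15-26 ALLOC][27-39 FREE]
Op 6: free(a) -> (freed a); heap: [0-1 FREE][2-14 ALLOC][15-26 ALLOC][27-39 FREE]
Op 7: d = realloc(d, 11) -> d = 15; heap: [0-1 FREE][2-14 ALLOC][15-25 ALLOC][26-39 FREE]
Op 8: e = malloc(2) -> e = 0; heap: [0-1 ALLOC][2-14 ALLOC][15-25 ALLOC][26-39 FREE]

Answer: [0-1 ALLOC][2-14 ALLOC][15-25 ALLOC][26-39 FREE]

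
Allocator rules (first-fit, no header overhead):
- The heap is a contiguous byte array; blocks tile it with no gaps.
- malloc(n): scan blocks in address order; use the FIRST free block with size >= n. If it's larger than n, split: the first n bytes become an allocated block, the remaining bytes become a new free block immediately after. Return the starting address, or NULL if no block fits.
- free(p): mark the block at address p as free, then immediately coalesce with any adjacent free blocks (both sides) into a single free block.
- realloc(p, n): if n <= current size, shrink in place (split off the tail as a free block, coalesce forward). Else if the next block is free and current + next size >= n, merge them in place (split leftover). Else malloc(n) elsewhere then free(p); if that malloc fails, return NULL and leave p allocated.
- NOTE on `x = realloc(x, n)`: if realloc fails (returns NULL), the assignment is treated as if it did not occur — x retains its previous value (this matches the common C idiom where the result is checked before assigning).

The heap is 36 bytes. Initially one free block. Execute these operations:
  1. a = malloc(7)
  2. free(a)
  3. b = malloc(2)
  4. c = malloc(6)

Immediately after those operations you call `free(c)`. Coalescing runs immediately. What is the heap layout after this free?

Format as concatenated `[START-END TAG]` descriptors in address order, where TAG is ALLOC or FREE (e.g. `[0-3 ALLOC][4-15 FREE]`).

Op 1: a = malloc(7) -> a = 0; heap: [0-6 ALLOC][7-35 FREE]
Op 2: free(a) -> (freed a); heap: [0-35 FREE]
Op 3: b = malloc(2) -> b = 0; heap: [0-1 ALLOC][2-35 FREE]
Op 4: c = malloc(6) -> c = 2; heap: [0-1 ALLOC][2-7 ALLOC][8-35 FREE]
free(c): c = 2 -> block [2-7 ALLOC]; mark free, coalesce with adjacent free neighbors -> [0-1 ALLOC][2-35 FREE]

Answer: [0-1 ALLOC][2-35 FREE]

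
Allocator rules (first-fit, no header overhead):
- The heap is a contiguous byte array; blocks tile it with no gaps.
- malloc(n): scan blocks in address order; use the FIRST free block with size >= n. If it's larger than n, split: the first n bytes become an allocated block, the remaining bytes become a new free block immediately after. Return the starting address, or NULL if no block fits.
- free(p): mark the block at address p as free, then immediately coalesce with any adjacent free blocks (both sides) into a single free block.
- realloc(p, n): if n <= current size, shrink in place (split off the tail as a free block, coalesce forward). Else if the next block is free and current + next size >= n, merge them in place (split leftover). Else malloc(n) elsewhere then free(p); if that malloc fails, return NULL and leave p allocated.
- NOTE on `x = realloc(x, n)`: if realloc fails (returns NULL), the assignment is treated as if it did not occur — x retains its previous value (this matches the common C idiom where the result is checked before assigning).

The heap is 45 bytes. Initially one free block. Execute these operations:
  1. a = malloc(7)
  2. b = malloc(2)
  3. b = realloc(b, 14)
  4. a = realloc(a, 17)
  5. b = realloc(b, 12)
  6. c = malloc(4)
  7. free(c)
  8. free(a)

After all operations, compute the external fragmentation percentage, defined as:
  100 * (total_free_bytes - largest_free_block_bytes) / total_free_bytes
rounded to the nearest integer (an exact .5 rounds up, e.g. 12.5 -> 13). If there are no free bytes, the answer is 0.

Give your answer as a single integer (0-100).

Answer: 21

Derivation:
Op 1: a = malloc(7) -> a = 0; heap: [0-6 ALLOC][7-44 FREE]
Op 2: b = malloc(2) -> b = 7; heap: [0-6 ALLOC][7-8 ALLOC][9-44 FREE]
Op 3: b = realloc(b, 14) -> b = 7; heap: [0-6 ALLOC][7-20 ALLOC][21-44 FREE]
Op 4: a = realloc(a, 17) -> a = 21; heap: [0-6 FREE][7-20 ALLOC][21-37 ALLOC][38-44 FREE]
Op 5: b = realloc(b, 12) -> b = 7; heap: [0-6 FREE][7-18 ALLOC][19-20 FREE][21-37 ALLOC][38-44 FREE]
Op 6: c = malloc(4) -> c = 0; heap: [0-3 ALLOC][4-6 FREE][7-18 ALLOC][19-20 FREE][21-37 ALLOC][38-44 FREE]
Op 7: free(c) -> (freed c); heap: [0-6 FREE][7-18 ALLOC][19-20 FREE][21-37 ALLOC][38-44 FREE]
Op 8: free(a) -> (freed a); heap: [0-6 FREE][7-18 ALLOC][19-44 FREE]
Free blocks: [7 26] total_free=33 largest=26 -> 100*(33-26)/33 = 700/33 ≈ 21.212 -> rounds to 21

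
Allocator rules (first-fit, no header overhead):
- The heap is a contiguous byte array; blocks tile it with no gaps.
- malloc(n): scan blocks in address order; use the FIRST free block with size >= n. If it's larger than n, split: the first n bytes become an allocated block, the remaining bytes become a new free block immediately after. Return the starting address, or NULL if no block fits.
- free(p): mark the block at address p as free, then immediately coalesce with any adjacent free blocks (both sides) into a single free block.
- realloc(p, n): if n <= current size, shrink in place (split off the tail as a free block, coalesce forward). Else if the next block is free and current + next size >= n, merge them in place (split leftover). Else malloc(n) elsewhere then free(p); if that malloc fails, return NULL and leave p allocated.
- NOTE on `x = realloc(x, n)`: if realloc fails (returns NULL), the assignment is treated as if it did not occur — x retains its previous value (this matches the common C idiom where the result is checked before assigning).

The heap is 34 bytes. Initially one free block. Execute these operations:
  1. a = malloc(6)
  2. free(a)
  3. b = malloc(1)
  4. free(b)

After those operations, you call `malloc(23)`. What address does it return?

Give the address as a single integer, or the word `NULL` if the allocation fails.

Answer: 0

Derivation:
Op 1: a = malloc(6) -> a = 0; heap: [0-5 ALLOC][6-33 FREE]
Op 2: free(a) -> (freed a); heap: [0-33 FREE]
Op 3: b = malloc(1) -> b = 0; heap: [0-0 ALLOC][1-33 FREE]
Op 4: free(b) -> (freed b); heap: [0-33 FREE]
malloc(23): first-fit scan over [0-33 FREE] -> 0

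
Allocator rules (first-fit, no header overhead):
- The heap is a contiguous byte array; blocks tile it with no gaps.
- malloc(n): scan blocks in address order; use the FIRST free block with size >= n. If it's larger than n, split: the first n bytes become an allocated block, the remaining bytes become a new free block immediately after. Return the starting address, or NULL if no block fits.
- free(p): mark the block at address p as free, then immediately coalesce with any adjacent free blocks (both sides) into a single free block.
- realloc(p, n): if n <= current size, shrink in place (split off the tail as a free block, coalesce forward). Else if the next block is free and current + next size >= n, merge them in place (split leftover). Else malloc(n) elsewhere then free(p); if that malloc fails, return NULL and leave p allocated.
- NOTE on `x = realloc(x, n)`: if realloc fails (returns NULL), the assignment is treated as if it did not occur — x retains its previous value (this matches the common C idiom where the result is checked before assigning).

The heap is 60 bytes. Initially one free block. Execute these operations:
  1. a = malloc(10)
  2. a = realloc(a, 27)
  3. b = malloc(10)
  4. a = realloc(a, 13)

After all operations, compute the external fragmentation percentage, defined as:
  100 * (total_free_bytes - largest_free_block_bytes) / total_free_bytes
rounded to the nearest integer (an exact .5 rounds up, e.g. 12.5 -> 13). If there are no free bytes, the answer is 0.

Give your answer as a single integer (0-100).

Op 1: a = malloc(10) -> a = 0; heap: [0-9 ALLOC][10-59 FREE]
Op 2: a = realloc(a, 27) -> a = 0; heap: [0-26 ALLOC][27-59 FREE]
Op 3: b = malloc(10) -> b = 27; heap: [0-26 ALLOC][27-36 ALLOC][37-59 FREE]
Op 4: a = realloc(a, 13) -> a = 0; heap: [0-12 ALLOC][13-26 FREE][27-36 ALLOC][37-59 FREE]
Free blocks: [14 23] total_free=37 largest=23 -> 100*(37-23)/37 = 1400/37 ≈ 37.838 -> rounds to 38

Answer: 38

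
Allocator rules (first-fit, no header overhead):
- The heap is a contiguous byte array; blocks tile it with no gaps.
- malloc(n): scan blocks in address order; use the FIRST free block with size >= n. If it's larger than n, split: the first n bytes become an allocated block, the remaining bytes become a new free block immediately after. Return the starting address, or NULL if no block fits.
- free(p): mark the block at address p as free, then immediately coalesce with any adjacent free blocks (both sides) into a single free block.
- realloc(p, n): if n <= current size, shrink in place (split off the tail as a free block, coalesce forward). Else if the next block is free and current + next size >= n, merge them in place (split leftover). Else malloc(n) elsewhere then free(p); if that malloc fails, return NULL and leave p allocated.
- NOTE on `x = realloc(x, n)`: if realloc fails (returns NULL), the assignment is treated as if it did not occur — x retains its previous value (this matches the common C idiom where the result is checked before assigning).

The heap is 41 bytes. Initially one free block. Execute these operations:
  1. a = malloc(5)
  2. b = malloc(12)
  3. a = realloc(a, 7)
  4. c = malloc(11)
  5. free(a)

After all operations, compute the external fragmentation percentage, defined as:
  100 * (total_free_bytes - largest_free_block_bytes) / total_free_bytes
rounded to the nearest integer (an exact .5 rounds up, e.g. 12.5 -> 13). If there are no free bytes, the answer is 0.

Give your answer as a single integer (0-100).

Answer: 61

Derivation:
Op 1: a = malloc(5) -> a = 0; heap: [0-4 ALLOC][5-40 FREE]
Op 2: b = malloc(12) -> b = 5; heap: [0-4 ALLOC][5-16 ALLOC][17-40 FREE]
Op 3: a = realloc(a, 7) -> a = 17; heap: [0-4 FREE][5-16 ALLOC][17-23 ALLOC][24-40 FREE]
Op 4: c = malloc(11) -> c = 24; heap: [0-4 FREE][5-16 ALLOC][17-23 ALLOC][24-34 ALLOC][35-40 FREE]
Op 5: free(a) -> (freed a); heap: [0-4 FREE][5-16 ALLOC][17-23 FREE][24-34 ALLOC][35-40 FREE]
Free blocks: [5 7 6] total_free=18 largest=7 -> 100*(18-7)/18 = 1100/18 ≈ 61.111 -> rounds to 61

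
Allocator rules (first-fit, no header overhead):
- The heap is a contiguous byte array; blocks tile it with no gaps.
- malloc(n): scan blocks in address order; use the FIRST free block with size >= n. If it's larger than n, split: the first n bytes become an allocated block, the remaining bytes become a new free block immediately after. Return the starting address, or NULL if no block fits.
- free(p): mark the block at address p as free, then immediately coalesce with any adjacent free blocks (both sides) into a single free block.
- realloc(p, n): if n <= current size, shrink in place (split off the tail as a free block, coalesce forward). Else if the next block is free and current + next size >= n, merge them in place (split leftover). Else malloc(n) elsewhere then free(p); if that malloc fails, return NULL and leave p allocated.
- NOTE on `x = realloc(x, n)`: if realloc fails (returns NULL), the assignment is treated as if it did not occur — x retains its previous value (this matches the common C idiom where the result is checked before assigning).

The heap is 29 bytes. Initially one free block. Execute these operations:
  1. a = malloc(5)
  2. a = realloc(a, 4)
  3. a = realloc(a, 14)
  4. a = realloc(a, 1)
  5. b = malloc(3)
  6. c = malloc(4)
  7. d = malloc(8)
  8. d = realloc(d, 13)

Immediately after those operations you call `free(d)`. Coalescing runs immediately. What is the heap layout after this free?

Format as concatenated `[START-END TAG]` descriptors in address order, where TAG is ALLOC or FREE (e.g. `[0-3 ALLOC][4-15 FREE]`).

Op 1: a = malloc(5) -> a = 0; heap: [0-4 ALLOC][5-28 FREE]
Op 2: a = realloc(a, 4) -> a = 0; heap: [0-3 ALLOC][4-28 FREE]
Op 3: a = realloc(a, 14) -> a = 0; heap: [0-13 ALLOC][14-28 FREE]
Op 4: a = realloc(a, 1) -> a = 0; heap: [0-0 ALLOC][1-28 FREE]
Op 5: b = malloc(3) -> b = 1; heap: [0-0 ALLOC][1-3 ALLOC][4-28 FREE]
Op 6: c = malloc(4) -> c = 4; heap: [0-0 ALLOC][1-3 ALLOC][4-7 ALLOC][8-28 FREE]
Op 7: d = malloc(8) -> d = 8; heap: [0-0 ALLOC][1-3 ALLOC][4-7 ALLOC][8-15 ALLOC][16-28 FREE]
Op 8: d = realloc(d, 13) -> d = 8; heap: [0-0 ALLOC][1-3 ALLOC][4-7 ALLOC][8-20 ALLOC][21-28 FREE]
free(d): d = 8 -> block [8-20 ALLOC]; mark free, coalesce with adjacent free neighbors -> [0-0 ALLOC][1-3 ALLOC][4-7 ALLOC][8-28 FREE]

Answer: [0-0 ALLOC][1-3 ALLOC][4-7 ALLOC][8-28 FREE]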